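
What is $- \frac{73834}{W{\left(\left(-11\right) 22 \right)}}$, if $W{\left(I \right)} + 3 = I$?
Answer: $\frac{73834}{245} \approx 301.36$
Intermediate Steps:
$W{\left(I \right)} = -3 + I$
$- \frac{73834}{W{\left(\left(-11\right) 22 \right)}} = - \frac{73834}{-3 - 242} = - \frac{73834}{-245} = \left(-73834\right) \left(- \frac{1}{245}\right) = \frac{73834}{245}$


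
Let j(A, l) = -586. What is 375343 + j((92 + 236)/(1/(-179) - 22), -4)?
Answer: 374757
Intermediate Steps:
375343 + j((92 + 236)/(1/(-179) - 22), -4) = 375343 - 586 = 374757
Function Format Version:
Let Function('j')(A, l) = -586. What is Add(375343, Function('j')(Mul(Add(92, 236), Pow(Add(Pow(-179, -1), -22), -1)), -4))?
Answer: 374757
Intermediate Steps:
Add(375343, Function('j')(Mul(Add(92, 236), Pow(Add(Pow(-179, -1), -22), -1)), -4)) = Add(375343, -586) = 374757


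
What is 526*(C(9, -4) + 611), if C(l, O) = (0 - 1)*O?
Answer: 323490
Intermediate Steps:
C(l, O) = -O
526*(C(9, -4) + 611) = 526*(-1*(-4) + 611) = 526*(4 + 611) = 526*615 = 323490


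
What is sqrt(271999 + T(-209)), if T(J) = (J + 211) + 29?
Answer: sqrt(272030) ≈ 521.56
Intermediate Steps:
T(J) = 240 + J (T(J) = (211 + J) + 29 = 240 + J)
sqrt(271999 + T(-209)) = sqrt(271999 + (240 - 209)) = sqrt(271999 + 31) = sqrt(272030)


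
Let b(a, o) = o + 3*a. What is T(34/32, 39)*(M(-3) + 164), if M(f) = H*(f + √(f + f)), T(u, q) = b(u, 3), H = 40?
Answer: 1089/4 + 495*I*√6/2 ≈ 272.25 + 606.25*I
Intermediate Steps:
T(u, q) = 3 + 3*u
M(f) = 40*f + 40*√2*√f (M(f) = 40*(f + √(f + f)) = 40*(f + √(2*f)) = 40*(f + √2*√f) = 40*f + 40*√2*√f)
T(34/32, 39)*(M(-3) + 164) = (3 + 3*(34/32))*((40*(-3) + 40*√2*√(-3)) + 164) = (3 + 3*(34*(1/32)))*((-120 + 40*√2*(I*√3)) + 164) = (3 + 3*(17/16))*((-120 + 40*I*√6) + 164) = (3 + 51/16)*(44 + 40*I*√6) = 99*(44 + 40*I*√6)/16 = 1089/4 + 495*I*√6/2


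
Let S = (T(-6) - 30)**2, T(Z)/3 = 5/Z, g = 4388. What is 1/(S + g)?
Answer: 4/21777 ≈ 0.00018368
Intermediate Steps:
T(Z) = 15/Z (T(Z) = 3*(5/Z) = 15/Z)
S = 4225/4 (S = (15/(-6) - 30)**2 = (15*(-1/6) - 30)**2 = (-5/2 - 30)**2 = (-65/2)**2 = 4225/4 ≈ 1056.3)
1/(S + g) = 1/(4225/4 + 4388) = 1/(21777/4) = 4/21777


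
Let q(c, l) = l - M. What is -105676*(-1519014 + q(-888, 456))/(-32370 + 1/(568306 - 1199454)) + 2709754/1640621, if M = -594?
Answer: -166102882830275089612118/33518314839972581 ≈ -4.9556e+6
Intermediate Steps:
q(c, l) = 594 + l (q(c, l) = l - 1*(-594) = l + 594 = 594 + l)
-105676*(-1519014 + q(-888, 456))/(-32370 + 1/(568306 - 1199454)) + 2709754/1640621 = -105676*(-1519014 + (594 + 456))/(-32370 + 1/(568306 - 1199454)) + 2709754/1640621 = -105676*(-1519014 + 1050)/(-32370 + 1/(-631148)) + 2709754*(1/1640621) = -105676*(-1517964/(-32370 - 1/631148)) + 2709754/1640621 = -105676/((-20430260761/631148*(-1/1517964))) + 2709754/1640621 = -105676/20430260761/958059942672 + 2709754/1640621 = -105676*958059942672/20430260761 + 2709754/1640621 = -101243942501806272/20430260761 + 2709754/1640621 = -166102882830275089612118/33518314839972581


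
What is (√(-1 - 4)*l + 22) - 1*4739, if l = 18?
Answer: -4717 + 18*I*√5 ≈ -4717.0 + 40.249*I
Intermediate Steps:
(√(-1 - 4)*l + 22) - 1*4739 = (√(-1 - 4)*18 + 22) - 1*4739 = (√(-5)*18 + 22) - 4739 = ((I*√5)*18 + 22) - 4739 = (18*I*√5 + 22) - 4739 = (22 + 18*I*√5) - 4739 = -4717 + 18*I*√5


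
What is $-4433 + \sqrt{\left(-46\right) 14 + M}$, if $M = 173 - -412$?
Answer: $-4433 + i \sqrt{59} \approx -4433.0 + 7.6811 i$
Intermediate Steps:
$M = 585$ ($M = 173 + 412 = 585$)
$-4433 + \sqrt{\left(-46\right) 14 + M} = -4433 + \sqrt{\left(-46\right) 14 + 585} = -4433 + \sqrt{-644 + 585} = -4433 + \sqrt{-59} = -4433 + i \sqrt{59}$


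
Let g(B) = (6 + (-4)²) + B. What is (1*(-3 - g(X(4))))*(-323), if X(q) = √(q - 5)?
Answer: 8075 + 323*I ≈ 8075.0 + 323.0*I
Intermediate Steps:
X(q) = √(-5 + q)
g(B) = 22 + B (g(B) = (6 + 16) + B = 22 + B)
(1*(-3 - g(X(4))))*(-323) = (1*(-3 - (22 + √(-5 + 4))))*(-323) = (1*(-3 - (22 + √(-1))))*(-323) = (1*(-3 - (22 + I)))*(-323) = (1*(-3 + (-22 - I)))*(-323) = (1*(-25 - I))*(-323) = (-25 - I)*(-323) = 8075 + 323*I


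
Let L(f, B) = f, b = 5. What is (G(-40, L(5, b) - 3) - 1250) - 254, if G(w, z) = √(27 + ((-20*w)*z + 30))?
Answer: -1504 + √1657 ≈ -1463.3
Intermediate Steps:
G(w, z) = √(57 - 20*w*z) (G(w, z) = √(27 + (-20*w*z + 30)) = √(27 + (30 - 20*w*z)) = √(57 - 20*w*z))
(G(-40, L(5, b) - 3) - 1250) - 254 = (√(57 - 20*(-40)*(5 - 3)) - 1250) - 254 = (√(57 - 20*(-40)*2) - 1250) - 254 = (√(57 + 1600) - 1250) - 254 = (√1657 - 1250) - 254 = (-1250 + √1657) - 254 = -1504 + √1657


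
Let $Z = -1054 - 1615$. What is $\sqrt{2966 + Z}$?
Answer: $3 \sqrt{33} \approx 17.234$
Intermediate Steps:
$Z = -2669$ ($Z = -1054 - 1615 = -2669$)
$\sqrt{2966 + Z} = \sqrt{2966 - 2669} = \sqrt{297} = 3 \sqrt{33}$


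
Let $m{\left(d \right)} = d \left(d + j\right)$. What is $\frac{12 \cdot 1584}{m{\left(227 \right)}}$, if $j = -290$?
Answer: $- \frac{2112}{1589} \approx -1.3291$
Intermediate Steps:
$m{\left(d \right)} = d \left(-290 + d\right)$ ($m{\left(d \right)} = d \left(d - 290\right) = d \left(-290 + d\right)$)
$\frac{12 \cdot 1584}{m{\left(227 \right)}} = \frac{12 \cdot 1584}{227 \left(-290 + 227\right)} = \frac{19008}{227 \left(-63\right)} = \frac{19008}{-14301} = 19008 \left(- \frac{1}{14301}\right) = - \frac{2112}{1589}$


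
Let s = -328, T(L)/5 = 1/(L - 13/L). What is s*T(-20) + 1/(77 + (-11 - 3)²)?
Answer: 2984929/35217 ≈ 84.758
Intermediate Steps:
T(L) = 5/(L - 13/L)
s*T(-20) + 1/(77 + (-11 - 3)²) = -1640*(-20)/(-13 + (-20)²) + 1/(77 + (-11 - 3)²) = -1640*(-20)/(-13 + 400) + 1/(77 + (-14)²) = -1640*(-20)/387 + 1/(77 + 196) = -1640*(-20)/387 + 1/273 = -328*(-100/387) + 1/273 = 32800/387 + 1/273 = 2984929/35217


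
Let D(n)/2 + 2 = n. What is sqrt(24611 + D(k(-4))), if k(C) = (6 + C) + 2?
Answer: 3*sqrt(2735) ≈ 156.89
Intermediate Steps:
k(C) = 8 + C
D(n) = -4 + 2*n
sqrt(24611 + D(k(-4))) = sqrt(24611 + (-4 + 2*(8 - 4))) = sqrt(24611 + (-4 + 2*4)) = sqrt(24611 + (-4 + 8)) = sqrt(24611 + 4) = sqrt(24615) = 3*sqrt(2735)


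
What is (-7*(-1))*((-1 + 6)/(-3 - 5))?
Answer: -35/8 ≈ -4.3750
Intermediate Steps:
(-7*(-1))*((-1 + 6)/(-3 - 5)) = 7*(5/(-8)) = 7*(5*(-⅛)) = 7*(-5/8) = -35/8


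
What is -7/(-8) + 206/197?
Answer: 3027/1576 ≈ 1.9207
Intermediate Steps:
-7/(-8) + 206/197 = -7*(-1/8) + 206*(1/197) = 7/8 + 206/197 = 3027/1576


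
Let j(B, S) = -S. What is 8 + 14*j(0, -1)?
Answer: 22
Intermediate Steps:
8 + 14*j(0, -1) = 8 + 14*(-1*(-1)) = 8 + 14*1 = 8 + 14 = 22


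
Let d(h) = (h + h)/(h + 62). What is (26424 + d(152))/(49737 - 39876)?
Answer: 2827520/1055127 ≈ 2.6798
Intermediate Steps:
d(h) = 2*h/(62 + h) (d(h) = (2*h)/(62 + h) = 2*h/(62 + h))
(26424 + d(152))/(49737 - 39876) = (26424 + 2*152/(62 + 152))/(49737 - 39876) = (26424 + 2*152/214)/9861 = (26424 + 2*152*(1/214))*(1/9861) = (26424 + 152/107)*(1/9861) = (2827520/107)*(1/9861) = 2827520/1055127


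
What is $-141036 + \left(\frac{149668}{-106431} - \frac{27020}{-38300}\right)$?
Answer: $- \frac{28745446644079}{203815365} \approx -1.4104 \cdot 10^{5}$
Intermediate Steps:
$-141036 + \left(\frac{149668}{-106431} - \frac{27020}{-38300}\right) = -141036 + \left(149668 \left(- \frac{1}{106431}\right) - - \frac{1351}{1915}\right) = -141036 + \left(- \frac{149668}{106431} + \frac{1351}{1915}\right) = -141036 - \frac{142825939}{203815365} = - \frac{28745446644079}{203815365}$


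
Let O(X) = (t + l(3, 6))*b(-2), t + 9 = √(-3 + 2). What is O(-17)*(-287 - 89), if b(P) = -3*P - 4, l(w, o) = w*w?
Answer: -752*I ≈ -752.0*I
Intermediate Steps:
l(w, o) = w²
b(P) = -4 - 3*P
t = -9 + I (t = -9 + √(-3 + 2) = -9 + √(-1) = -9 + I ≈ -9.0 + 1.0*I)
O(X) = 2*I (O(X) = ((-9 + I) + 3²)*(-4 - 3*(-2)) = ((-9 + I) + 9)*(-4 + 6) = I*2 = 2*I)
O(-17)*(-287 - 89) = (2*I)*(-287 - 89) = (2*I)*(-376) = -752*I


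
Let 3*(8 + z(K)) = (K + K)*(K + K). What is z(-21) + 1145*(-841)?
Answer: -962365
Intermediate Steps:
z(K) = -8 + 4*K²/3 (z(K) = -8 + ((K + K)*(K + K))/3 = -8 + ((2*K)*(2*K))/3 = -8 + (4*K²)/3 = -8 + 4*K²/3)
z(-21) + 1145*(-841) = (-8 + (4/3)*(-21)²) + 1145*(-841) = (-8 + (4/3)*441) - 962945 = (-8 + 588) - 962945 = 580 - 962945 = -962365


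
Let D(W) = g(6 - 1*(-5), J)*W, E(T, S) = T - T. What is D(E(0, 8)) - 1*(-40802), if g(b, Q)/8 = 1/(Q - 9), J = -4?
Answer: 40802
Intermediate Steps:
g(b, Q) = 8/(-9 + Q) (g(b, Q) = 8/(Q - 9) = 8/(-9 + Q))
E(T, S) = 0
D(W) = -8*W/13 (D(W) = (8/(-9 - 4))*W = (8/(-13))*W = (8*(-1/13))*W = -8*W/13)
D(E(0, 8)) - 1*(-40802) = -8/13*0 - 1*(-40802) = 0 + 40802 = 40802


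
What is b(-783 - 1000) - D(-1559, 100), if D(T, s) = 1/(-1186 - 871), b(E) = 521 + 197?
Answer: 1476927/2057 ≈ 718.00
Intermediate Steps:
b(E) = 718
D(T, s) = -1/2057 (D(T, s) = 1/(-2057) = -1/2057)
b(-783 - 1000) - D(-1559, 100) = 718 - 1*(-1/2057) = 718 + 1/2057 = 1476927/2057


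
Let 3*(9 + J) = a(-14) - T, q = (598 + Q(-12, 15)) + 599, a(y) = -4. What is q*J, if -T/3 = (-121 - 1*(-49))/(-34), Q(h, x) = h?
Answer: -165505/17 ≈ -9735.6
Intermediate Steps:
T = -108/17 (T = -3*(-121 - 1*(-49))/(-34) = -3*(-121 + 49)*(-1)/34 = -(-216)*(-1)/34 = -3*36/17 = -108/17 ≈ -6.3529)
q = 1185 (q = (598 - 12) + 599 = 586 + 599 = 1185)
J = -419/51 (J = -9 + (-4 - 1*(-108/17))/3 = -9 + (-4 + 108/17)/3 = -9 + (⅓)*(40/17) = -9 + 40/51 = -419/51 ≈ -8.2157)
q*J = 1185*(-419/51) = -165505/17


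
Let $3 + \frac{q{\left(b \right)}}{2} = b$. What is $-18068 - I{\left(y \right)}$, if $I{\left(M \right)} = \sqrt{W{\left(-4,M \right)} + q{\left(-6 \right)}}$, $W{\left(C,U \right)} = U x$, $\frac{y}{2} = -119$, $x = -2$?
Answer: $-18068 - \sqrt{458} \approx -18089.0$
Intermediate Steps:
$y = -238$ ($y = 2 \left(-119\right) = -238$)
$W{\left(C,U \right)} = - 2 U$ ($W{\left(C,U \right)} = U \left(-2\right) = - 2 U$)
$q{\left(b \right)} = -6 + 2 b$
$I{\left(M \right)} = \sqrt{-18 - 2 M}$ ($I{\left(M \right)} = \sqrt{- 2 M + \left(-6 + 2 \left(-6\right)\right)} = \sqrt{- 2 M - 18} = \sqrt{-18 - 2 M}$)
$-18068 - I{\left(y \right)} = -18068 - \sqrt{-18 - -476} = -18068 - \sqrt{-18 + 476} = -18068 - \sqrt{458}$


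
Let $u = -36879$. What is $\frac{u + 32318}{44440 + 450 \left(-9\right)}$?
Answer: $- \frac{4561}{40390} \approx -0.11292$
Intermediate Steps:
$\frac{u + 32318}{44440 + 450 \left(-9\right)} = \frac{-36879 + 32318}{44440 + 450 \left(-9\right)} = - \frac{4561}{44440 - 4050} = - \frac{4561}{40390}$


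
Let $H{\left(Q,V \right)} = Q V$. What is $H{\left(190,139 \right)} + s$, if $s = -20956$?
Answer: $5454$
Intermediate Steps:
$H{\left(190,139 \right)} + s = 190 \cdot 139 - 20956 = 26410 - 20956 = 5454$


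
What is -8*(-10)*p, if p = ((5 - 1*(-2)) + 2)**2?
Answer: 6480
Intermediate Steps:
p = 81 (p = ((5 + 2) + 2)**2 = (7 + 2)**2 = 9**2 = 81)
-8*(-10)*p = -8*(-10)*81 = -(-80)*81 = -1*(-6480) = 6480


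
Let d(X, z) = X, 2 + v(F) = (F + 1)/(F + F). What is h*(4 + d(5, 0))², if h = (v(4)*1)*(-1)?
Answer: 891/8 ≈ 111.38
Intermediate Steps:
v(F) = -2 + (1 + F)/(2*F) (v(F) = -2 + (F + 1)/(F + F) = -2 + (1 + F)/((2*F)) = -2 + (1 + F)*(1/(2*F)) = -2 + (1 + F)/(2*F))
h = 11/8 (h = (((½)*(1 - 3*4)/4)*1)*(-1) = (((½)*(¼)*(1 - 12))*1)*(-1) = (((½)*(¼)*(-11))*1)*(-1) = -11/8*1*(-1) = -11/8*(-1) = 11/8 ≈ 1.3750)
h*(4 + d(5, 0))² = 11*(4 + 5)²/8 = (11/8)*9² = (11/8)*81 = 891/8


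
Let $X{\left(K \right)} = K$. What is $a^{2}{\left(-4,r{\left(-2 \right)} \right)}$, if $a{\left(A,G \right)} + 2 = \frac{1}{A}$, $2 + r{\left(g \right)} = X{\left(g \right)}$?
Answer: $\frac{81}{16} \approx 5.0625$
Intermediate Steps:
$r{\left(g \right)} = -2 + g$
$a{\left(A,G \right)} = -2 + \frac{1}{A}$
$a^{2}{\left(-4,r{\left(-2 \right)} \right)} = \left(-2 + \frac{1}{-4}\right)^{2} = \left(-2 - \frac{1}{4}\right)^{2} = \left(- \frac{9}{4}\right)^{2} = \frac{81}{16}$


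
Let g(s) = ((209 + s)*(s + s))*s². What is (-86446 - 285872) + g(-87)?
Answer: -161047050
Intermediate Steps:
g(s) = 2*s³*(209 + s) (g(s) = ((209 + s)*(2*s))*s² = (2*s*(209 + s))*s² = 2*s³*(209 + s))
(-86446 - 285872) + g(-87) = (-86446 - 285872) + 2*(-87)³*(209 - 87) = -372318 + 2*(-658503)*122 = -372318 - 160674732 = -161047050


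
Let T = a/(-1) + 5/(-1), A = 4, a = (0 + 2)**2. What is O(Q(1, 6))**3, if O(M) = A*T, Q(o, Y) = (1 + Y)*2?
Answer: -46656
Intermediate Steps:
Q(o, Y) = 2 + 2*Y
a = 4 (a = 2**2 = 4)
T = -9 (T = 4/(-1) + 5/(-1) = 4*(-1) + 5*(-1) = -4 - 5 = -9)
O(M) = -36 (O(M) = 4*(-9) = -36)
O(Q(1, 6))**3 = (-36)**3 = -46656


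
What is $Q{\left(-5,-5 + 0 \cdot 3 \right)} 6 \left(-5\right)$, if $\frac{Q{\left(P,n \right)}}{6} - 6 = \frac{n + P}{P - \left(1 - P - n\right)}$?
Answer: $- \frac{2385}{2} \approx -1192.5$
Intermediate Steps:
$Q{\left(P,n \right)} = 36 + \frac{6 \left(P + n\right)}{-1 + n + 2 P}$ ($Q{\left(P,n \right)} = 36 + 6 \frac{n + P}{P - \left(1 - P - n\right)} = 36 + 6 \frac{P + n}{P + \left(-1 + P + n\right)} = 36 + 6 \frac{P + n}{-1 + n + 2 P} = 36 + \frac{6 \left(P + n\right)}{-1 + n + 2 P}$)
$Q{\left(-5,-5 + 0 \cdot 3 \right)} 6 \left(-5\right) = \frac{6 \left(-6 + 7 \left(-5 + 0 \cdot 3\right) + 13 \left(-5\right)\right)}{-1 + \left(-5 + 0 \cdot 3\right) + 2 \left(-5\right)} 6 \left(-5\right) = \frac{6 \left(-6 + 7 \left(-5 + 0\right) - 65\right)}{-1 + \left(-5 + 0\right) - 10} \cdot 6 \left(-5\right) = \frac{6 \left(-6 + 7 \left(-5\right) - 65\right)}{-1 - 5 - 10} \cdot 6 \left(-5\right) = \frac{6 \left(-6 - 35 - 65\right)}{-16} \cdot 6 \left(-5\right) = 6 \left(- \frac{1}{16}\right) \left(-106\right) 6 \left(-5\right) = \frac{159}{4} \cdot 6 \left(-5\right) = \frac{477}{2} \left(-5\right) = - \frac{2385}{2}$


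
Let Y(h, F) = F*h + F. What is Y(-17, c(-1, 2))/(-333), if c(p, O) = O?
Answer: 32/333 ≈ 0.096096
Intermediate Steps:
Y(h, F) = F + F*h
Y(-17, c(-1, 2))/(-333) = (2*(1 - 17))/(-333) = (2*(-16))*(-1/333) = -32*(-1/333) = 32/333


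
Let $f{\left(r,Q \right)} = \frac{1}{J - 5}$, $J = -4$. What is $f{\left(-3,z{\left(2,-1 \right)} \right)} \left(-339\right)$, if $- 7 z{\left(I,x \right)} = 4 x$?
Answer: $\frac{113}{3} \approx 37.667$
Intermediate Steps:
$z{\left(I,x \right)} = - \frac{4 x}{7}$
$f{\left(r,Q \right)} = - \frac{1}{9}$ ($f{\left(r,Q \right)} = \frac{1}{-4 - 5} = \frac{1}{-9} = - \frac{1}{9}$)
$f{\left(-3,z{\left(2,-1 \right)} \right)} \left(-339\right) = \left(- \frac{1}{9}\right) \left(-339\right) = \frac{113}{3}$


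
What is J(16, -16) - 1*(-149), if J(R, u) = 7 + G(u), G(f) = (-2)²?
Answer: 160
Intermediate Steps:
G(f) = 4
J(R, u) = 11 (J(R, u) = 7 + 4 = 11)
J(16, -16) - 1*(-149) = 11 - 1*(-149) = 11 + 149 = 160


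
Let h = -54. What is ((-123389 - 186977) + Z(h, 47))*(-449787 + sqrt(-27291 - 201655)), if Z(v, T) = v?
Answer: 139622880540 - 310420*I*sqrt(228946) ≈ 1.3962e+11 - 1.4853e+8*I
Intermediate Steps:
((-123389 - 186977) + Z(h, 47))*(-449787 + sqrt(-27291 - 201655)) = ((-123389 - 186977) - 54)*(-449787 + sqrt(-27291 - 201655)) = (-310366 - 54)*(-449787 + sqrt(-228946)) = -310420*(-449787 + I*sqrt(228946)) = 139622880540 - 310420*I*sqrt(228946)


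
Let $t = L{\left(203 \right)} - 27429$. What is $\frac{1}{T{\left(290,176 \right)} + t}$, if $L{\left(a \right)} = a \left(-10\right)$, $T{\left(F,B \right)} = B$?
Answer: $- \frac{1}{29283} \approx -3.415 \cdot 10^{-5}$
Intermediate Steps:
$L{\left(a \right)} = - 10 a$
$t = -29459$ ($t = \left(-10\right) 203 - 27429 = -2030 - 27429 = -29459$)
$\frac{1}{T{\left(290,176 \right)} + t} = \frac{1}{176 - 29459} = \frac{1}{-29283} = - \frac{1}{29283}$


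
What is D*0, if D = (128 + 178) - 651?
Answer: 0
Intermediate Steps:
D = -345 (D = 306 - 651 = -345)
D*0 = -345*0 = 0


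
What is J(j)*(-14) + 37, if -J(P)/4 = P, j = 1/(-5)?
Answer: 129/5 ≈ 25.800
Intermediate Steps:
j = -1/5 ≈ -0.20000
J(P) = -4*P
J(j)*(-14) + 37 = -4*(-1/5)*(-14) + 37 = (4/5)*(-14) + 37 = -56/5 + 37 = 129/5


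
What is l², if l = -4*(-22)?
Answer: 7744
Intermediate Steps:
l = 88
l² = 88² = 7744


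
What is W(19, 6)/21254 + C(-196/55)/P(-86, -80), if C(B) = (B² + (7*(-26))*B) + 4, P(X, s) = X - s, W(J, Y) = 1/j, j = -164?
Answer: -3507399531203/31632328200 ≈ -110.88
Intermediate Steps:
W(J, Y) = -1/164 (W(J, Y) = 1/(-164) = -1/164)
C(B) = 4 + B² - 182*B (C(B) = (B² - 182*B) + 4 = 4 + B² - 182*B)
W(19, 6)/21254 + C(-196/55)/P(-86, -80) = -1/164/21254 + (4 + (-196/55)² - (-35672)/55)/(-86 - 1*(-80)) = -1/164*1/21254 + (4 + (-196*1/55)² - (-35672)/55)/(-86 + 80) = -1/3485656 + (4 + (-196/55)² - 182*(-196/55))/(-6) = -1/3485656 + (4 + 38416/3025 + 35672/55)*(-⅙) = -1/3485656 + (2012476/3025)*(-⅙) = -1/3485656 - 1006238/9075 = -3507399531203/31632328200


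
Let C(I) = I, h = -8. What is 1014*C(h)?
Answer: -8112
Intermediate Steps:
1014*C(h) = 1014*(-8) = -8112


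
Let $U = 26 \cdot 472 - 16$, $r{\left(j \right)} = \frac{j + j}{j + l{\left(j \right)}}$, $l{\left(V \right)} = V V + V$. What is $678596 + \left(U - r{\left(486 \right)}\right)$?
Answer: $\frac{168567887}{244} \approx 6.9085 \cdot 10^{5}$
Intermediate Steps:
$l{\left(V \right)} = V + V^{2}$ ($l{\left(V \right)} = V^{2} + V = V + V^{2}$)
$r{\left(j \right)} = \frac{2 j}{j + j \left(1 + j\right)}$ ($r{\left(j \right)} = \frac{j + j}{j + j \left(1 + j\right)} = \frac{2 j}{j + j \left(1 + j\right)}$)
$U = 12256$ ($U = 12272 - 16 = 12256$)
$678596 + \left(U - r{\left(486 \right)}\right) = 678596 + \left(12256 - \frac{2}{2 + 486}\right) = 678596 + \left(12256 - \frac{2}{488}\right) = 678596 + \left(12256 - 2 \cdot \frac{1}{488}\right) = 678596 + \left(12256 - \frac{1}{244}\right) = 678596 + \frac{2990463}{244} = \frac{168567887}{244}$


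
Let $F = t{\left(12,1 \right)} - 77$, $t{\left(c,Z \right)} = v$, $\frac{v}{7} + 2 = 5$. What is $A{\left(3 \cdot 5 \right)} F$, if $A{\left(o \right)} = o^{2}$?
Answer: $-12600$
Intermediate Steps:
$v = 21$ ($v = -14 + 7 \cdot 5 = -14 + 35 = 21$)
$t{\left(c,Z \right)} = 21$
$F = -56$ ($F = 21 - 77 = -56$)
$A{\left(3 \cdot 5 \right)} F = \left(3 \cdot 5\right)^{2} \left(-56\right) = 15^{2} \left(-56\right) = 225 \left(-56\right) = -12600$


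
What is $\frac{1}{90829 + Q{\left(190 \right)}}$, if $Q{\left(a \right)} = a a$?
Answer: $\frac{1}{126929} \approx 7.8784 \cdot 10^{-6}$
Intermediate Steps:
$Q{\left(a \right)} = a^{2}$
$\frac{1}{90829 + Q{\left(190 \right)}} = \frac{1}{90829 + 190^{2}} = \frac{1}{90829 + 36100} = \frac{1}{126929}$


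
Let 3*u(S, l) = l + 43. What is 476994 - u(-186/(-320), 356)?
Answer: 476861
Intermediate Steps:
u(S, l) = 43/3 + l/3 (u(S, l) = (l + 43)/3 = (43 + l)/3 = 43/3 + l/3)
476994 - u(-186/(-320), 356) = 476994 - (43/3 + (1/3)*356) = 476994 - (43/3 + 356/3) = 476994 - 1*133 = 476994 - 133 = 476861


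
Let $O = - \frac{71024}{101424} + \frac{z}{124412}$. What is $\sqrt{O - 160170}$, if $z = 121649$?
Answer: $\frac{i \sqrt{24904996135841162974389}}{394323834} \approx 400.21 i$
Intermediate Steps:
$O = \frac{218868143}{788647668}$ ($O = - \frac{71024}{101424} + \frac{121649}{124412} = \left(-71024\right) \frac{1}{101424} + 121649 \cdot \frac{1}{124412} = - \frac{4439}{6339} + \frac{121649}{124412} = \frac{218868143}{788647668} \approx 0.27752$)
$\sqrt{O - 160170} = \sqrt{\frac{218868143}{788647668} - 160170} = \sqrt{- \frac{126317478115417}{788647668}} = \frac{i \sqrt{24904996135841162974389}}{394323834}$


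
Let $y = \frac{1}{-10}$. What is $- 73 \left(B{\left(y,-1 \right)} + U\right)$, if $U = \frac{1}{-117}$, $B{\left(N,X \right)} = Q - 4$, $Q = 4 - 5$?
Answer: $\frac{42778}{117} \approx 365.62$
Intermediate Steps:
$y = - \frac{1}{10} \approx -0.1$
$Q = -1$ ($Q = 4 - 5 = -1$)
$B{\left(N,X \right)} = -5$ ($B{\left(N,X \right)} = -1 - 4 = -5$)
$U = - \frac{1}{117} \approx -0.008547$
$- 73 \left(B{\left(y,-1 \right)} + U\right) = - 73 \left(-5 - \frac{1}{117}\right) = \left(-73\right) \left(- \frac{586}{117}\right) = \frac{42778}{117}$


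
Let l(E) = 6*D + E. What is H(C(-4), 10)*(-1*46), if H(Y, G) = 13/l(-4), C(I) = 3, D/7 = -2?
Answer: 299/44 ≈ 6.7955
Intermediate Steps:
D = -14 (D = 7*(-2) = -14)
l(E) = -84 + E (l(E) = 6*(-14) + E = -84 + E)
H(Y, G) = -13/88 (H(Y, G) = 13/(-84 - 4) = 13/(-88) = 13*(-1/88) = -13/88)
H(C(-4), 10)*(-1*46) = -(-13)*46/88 = -13/88*(-46) = 299/44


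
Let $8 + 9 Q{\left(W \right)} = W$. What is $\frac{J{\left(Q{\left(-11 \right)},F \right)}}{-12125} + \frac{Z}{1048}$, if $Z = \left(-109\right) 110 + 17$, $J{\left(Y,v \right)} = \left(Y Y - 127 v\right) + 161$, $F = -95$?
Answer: $- \frac{12797201641}{1029267000} \approx -12.433$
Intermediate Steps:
$Q{\left(W \right)} = - \frac{8}{9} + \frac{W}{9}$
$J{\left(Y,v \right)} = 161 + Y^{2} - 127 v$ ($J{\left(Y,v \right)} = \left(Y^{2} - 127 v\right) + 161 = 161 + Y^{2} - 127 v$)
$Z = -11973$ ($Z = -11990 + 17 = -11973$)
$\frac{J{\left(Q{\left(-11 \right)},F \right)}}{-12125} + \frac{Z}{1048} = \frac{161 + \left(- \frac{8}{9} + \frac{1}{9} \left(-11\right)\right)^{2} - -12065}{-12125} - \frac{11973}{1048} = \left(161 + \left(- \frac{8}{9} - \frac{11}{9}\right)^{2} + 12065\right) \left(- \frac{1}{12125}\right) - \frac{11973}{1048} = \left(161 + \left(- \frac{19}{9}\right)^{2} + 12065\right) \left(- \frac{1}{12125}\right) - \frac{11973}{1048} = \left(161 + \frac{361}{81} + 12065\right) \left(- \frac{1}{12125}\right) - \frac{11973}{1048} = \frac{990667}{81} \left(- \frac{1}{12125}\right) - \frac{11973}{1048} = - \frac{990667}{982125} - \frac{11973}{1048} = - \frac{12797201641}{1029267000}$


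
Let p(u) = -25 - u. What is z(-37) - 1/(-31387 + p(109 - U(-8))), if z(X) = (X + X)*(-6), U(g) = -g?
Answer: 13991773/31513 ≈ 444.00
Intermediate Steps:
z(X) = -12*X (z(X) = (2*X)*(-6) = -12*X)
z(-37) - 1/(-31387 + p(109 - U(-8))) = -12*(-37) - 1/(-31387 + (-25 - (109 - (-1)*(-8)))) = 444 - 1/(-31387 + (-25 - (109 - 1*8))) = 444 - 1/(-31387 + (-25 - (109 - 8))) = 444 - 1/(-31387 + (-25 - 1*101)) = 444 - 1/(-31387 + (-25 - 101)) = 444 - 1/(-31387 - 126) = 444 - 1/(-31513) = 444 - 1*(-1/31513) = 444 + 1/31513 = 13991773/31513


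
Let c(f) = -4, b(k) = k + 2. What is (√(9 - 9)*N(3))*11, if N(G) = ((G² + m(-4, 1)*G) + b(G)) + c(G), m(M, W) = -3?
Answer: 0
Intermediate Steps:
b(k) = 2 + k
N(G) = -2 + G² - 2*G (N(G) = ((G² - 3*G) + (2 + G)) - 4 = (2 + G² - 2*G) - 4 = -2 + G² - 2*G)
(√(9 - 9)*N(3))*11 = (√(9 - 9)*(-2 + 3² - 2*3))*11 = (√0*(-2 + 9 - 6))*11 = (0*1)*11 = 0*11 = 0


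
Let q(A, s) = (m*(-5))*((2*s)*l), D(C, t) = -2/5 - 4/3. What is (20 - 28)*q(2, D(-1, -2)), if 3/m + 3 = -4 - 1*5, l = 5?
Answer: 520/3 ≈ 173.33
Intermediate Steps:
m = -¼ (m = 3/(-3 + (-4 - 1*5)) = 3/(-3 + (-4 - 5)) = 3/(-3 - 9) = 3/(-12) = 3*(-1/12) = -¼ ≈ -0.25000)
D(C, t) = -26/15 (D(C, t) = -2*⅕ - 4*⅓ = -⅖ - 4/3 = -26/15)
q(A, s) = 25*s/2 (q(A, s) = (-¼*(-5))*((2*s)*5) = 5*(10*s)/4 = 25*s/2)
(20 - 28)*q(2, D(-1, -2)) = (20 - 28)*((25/2)*(-26/15)) = -8*(-65/3) = 520/3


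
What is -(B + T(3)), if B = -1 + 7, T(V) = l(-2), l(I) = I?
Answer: -4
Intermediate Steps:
T(V) = -2
B = 6
-(B + T(3)) = -(6 - 2) = -1*4 = -4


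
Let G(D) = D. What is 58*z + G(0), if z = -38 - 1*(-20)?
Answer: -1044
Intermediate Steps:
z = -18 (z = -38 + 20 = -18)
58*z + G(0) = 58*(-18) + 0 = -1044 + 0 = -1044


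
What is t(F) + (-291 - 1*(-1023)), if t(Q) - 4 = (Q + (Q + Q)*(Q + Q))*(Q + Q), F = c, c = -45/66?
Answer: 1954957/2662 ≈ 734.39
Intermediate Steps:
c = -15/22 (c = -45*1/66 = -15/22 ≈ -0.68182)
F = -15/22 ≈ -0.68182
t(Q) = 4 + 2*Q*(Q + 4*Q²) (t(Q) = 4 + (Q + (Q + Q)*(Q + Q))*(Q + Q) = 4 + (Q + (2*Q)*(2*Q))*(2*Q) = 4 + (Q + 4*Q²)*(2*Q) = 4 + 2*Q*(Q + 4*Q²))
t(F) + (-291 - 1*(-1023)) = (4 + 2*(-15/22)² + 8*(-15/22)³) + (-291 - 1*(-1023)) = (4 + 2*(225/484) + 8*(-3375/10648)) + (-291 + 1023) = (4 + 225/242 - 3375/1331) + 732 = 6373/2662 + 732 = 1954957/2662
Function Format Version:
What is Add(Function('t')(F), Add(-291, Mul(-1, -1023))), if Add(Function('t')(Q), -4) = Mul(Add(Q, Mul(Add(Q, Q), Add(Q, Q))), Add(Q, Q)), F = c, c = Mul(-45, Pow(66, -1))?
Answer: Rational(1954957, 2662) ≈ 734.39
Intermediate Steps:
c = Rational(-15, 22) (c = Mul(-45, Rational(1, 66)) = Rational(-15, 22) ≈ -0.68182)
F = Rational(-15, 22) ≈ -0.68182
Function('t')(Q) = Add(4, Mul(2, Q, Add(Q, Mul(4, Pow(Q, 2))))) (Function('t')(Q) = Add(4, Mul(Add(Q, Mul(Add(Q, Q), Add(Q, Q))), Add(Q, Q))) = Add(4, Mul(Add(Q, Mul(Mul(2, Q), Mul(2, Q))), Mul(2, Q))) = Add(4, Mul(Add(Q, Mul(4, Pow(Q, 2))), Mul(2, Q))) = Add(4, Mul(2, Q, Add(Q, Mul(4, Pow(Q, 2))))))
Add(Function('t')(F), Add(-291, Mul(-1, -1023))) = Add(Add(4, Mul(2, Pow(Rational(-15, 22), 2)), Mul(8, Pow(Rational(-15, 22), 3))), Add(-291, Mul(-1, -1023))) = Add(Add(4, Mul(2, Rational(225, 484)), Mul(8, Rational(-3375, 10648))), Add(-291, 1023)) = Add(Add(4, Rational(225, 242), Rational(-3375, 1331)), 732) = Add(Rational(6373, 2662), 732) = Rational(1954957, 2662)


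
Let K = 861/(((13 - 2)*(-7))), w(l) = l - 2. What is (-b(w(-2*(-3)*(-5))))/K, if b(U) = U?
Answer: -352/123 ≈ -2.8618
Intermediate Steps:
w(l) = -2 + l
K = -123/11 (K = 861/((11*(-7))) = 861/(-77) = 861*(-1/77) = -123/11 ≈ -11.182)
(-b(w(-2*(-3)*(-5))))/K = (-(-2 - 2*(-3)*(-5)))/(-123/11) = -(-2 + 6*(-5))*(-11/123) = -(-2 - 30)*(-11/123) = -1*(-32)*(-11/123) = 32*(-11/123) = -352/123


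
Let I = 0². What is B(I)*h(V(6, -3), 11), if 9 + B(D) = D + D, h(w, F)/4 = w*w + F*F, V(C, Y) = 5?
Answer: -5256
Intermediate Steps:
I = 0
h(w, F) = 4*F² + 4*w² (h(w, F) = 4*(w*w + F*F) = 4*(w² + F²) = 4*(F² + w²) = 4*F² + 4*w²)
B(D) = -9 + 2*D (B(D) = -9 + (D + D) = -9 + 2*D)
B(I)*h(V(6, -3), 11) = (-9 + 2*0)*(4*11² + 4*5²) = (-9 + 0)*(4*121 + 4*25) = -9*(484 + 100) = -9*584 = -5256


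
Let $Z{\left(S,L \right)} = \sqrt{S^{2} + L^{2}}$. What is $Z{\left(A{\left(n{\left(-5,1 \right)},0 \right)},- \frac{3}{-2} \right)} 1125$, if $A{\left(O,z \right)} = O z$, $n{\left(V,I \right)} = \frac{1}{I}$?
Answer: $\frac{3375}{2} \approx 1687.5$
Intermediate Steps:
$Z{\left(S,L \right)} = \sqrt{L^{2} + S^{2}}$
$Z{\left(A{\left(n{\left(-5,1 \right)},0 \right)},- \frac{3}{-2} \right)} 1125 = \sqrt{\left(- \frac{3}{-2}\right)^{2} + \left(1^{-1} \cdot 0\right)^{2}} \cdot 1125 = \sqrt{\left(\left(-3\right) \left(- \frac{1}{2}\right)\right)^{2} + \left(1 \cdot 0\right)^{2}} \cdot 1125 = \sqrt{\left(\frac{3}{2}\right)^{2} + 0^{2}} \cdot 1125 = \sqrt{\frac{9}{4} + 0} \cdot 1125 = \sqrt{\frac{9}{4}} \cdot 1125 = \frac{3}{2} \cdot 1125 = \frac{3375}{2}$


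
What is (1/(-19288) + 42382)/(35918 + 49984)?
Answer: 272488005/552292592 ≈ 0.49338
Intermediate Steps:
(1/(-19288) + 42382)/(35918 + 49984) = (-1/19288 + 42382)/85902 = (817464015/19288)*(1/85902) = 272488005/552292592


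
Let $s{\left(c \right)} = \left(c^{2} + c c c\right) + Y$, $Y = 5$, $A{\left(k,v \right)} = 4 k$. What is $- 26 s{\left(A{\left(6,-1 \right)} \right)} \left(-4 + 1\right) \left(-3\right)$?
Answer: $-3370770$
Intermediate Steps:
$s{\left(c \right)} = 5 + c^{2} + c^{3}$ ($s{\left(c \right)} = \left(c^{2} + c c c\right) + 5 = \left(c^{2} + c^{2} c\right) + 5 = \left(c^{2} + c^{3}\right) + 5 = 5 + c^{2} + c^{3}$)
$- 26 s{\left(A{\left(6,-1 \right)} \right)} \left(-4 + 1\right) \left(-3\right) = - 26 \left(5 + \left(4 \cdot 6\right)^{2} + \left(4 \cdot 6\right)^{3}\right) \left(-4 + 1\right) \left(-3\right) = - 26 \left(5 + 24^{2} + 24^{3}\right) \left(\left(-3\right) \left(-3\right)\right) = - 26 \left(5 + 576 + 13824\right) 9 = \left(-26\right) 14405 \cdot 9 = \left(-374530\right) 9 = -3370770$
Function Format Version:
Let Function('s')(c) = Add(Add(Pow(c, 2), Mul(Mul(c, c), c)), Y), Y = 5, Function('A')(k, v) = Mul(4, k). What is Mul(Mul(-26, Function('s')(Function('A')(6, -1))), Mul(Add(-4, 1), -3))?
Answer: -3370770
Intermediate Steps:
Function('s')(c) = Add(5, Pow(c, 2), Pow(c, 3)) (Function('s')(c) = Add(Add(Pow(c, 2), Mul(Mul(c, c), c)), 5) = Add(Add(Pow(c, 2), Mul(Pow(c, 2), c)), 5) = Add(Add(Pow(c, 2), Pow(c, 3)), 5) = Add(5, Pow(c, 2), Pow(c, 3)))
Mul(Mul(-26, Function('s')(Function('A')(6, -1))), Mul(Add(-4, 1), -3)) = Mul(Mul(-26, Add(5, Pow(Mul(4, 6), 2), Pow(Mul(4, 6), 3))), Mul(Add(-4, 1), -3)) = Mul(Mul(-26, Add(5, Pow(24, 2), Pow(24, 3))), Mul(-3, -3)) = Mul(Mul(-26, Add(5, 576, 13824)), 9) = Mul(Mul(-26, 14405), 9) = Mul(-374530, 9) = -3370770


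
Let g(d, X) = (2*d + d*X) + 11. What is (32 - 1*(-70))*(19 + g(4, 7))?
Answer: 6732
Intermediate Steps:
g(d, X) = 11 + 2*d + X*d (g(d, X) = (2*d + X*d) + 11 = 11 + 2*d + X*d)
(32 - 1*(-70))*(19 + g(4, 7)) = (32 - 1*(-70))*(19 + (11 + 2*4 + 7*4)) = (32 + 70)*(19 + (11 + 8 + 28)) = 102*(19 + 47) = 102*66 = 6732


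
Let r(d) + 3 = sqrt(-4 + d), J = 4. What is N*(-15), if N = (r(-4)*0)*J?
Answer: 0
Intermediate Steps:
r(d) = -3 + sqrt(-4 + d)
N = 0 (N = ((-3 + sqrt(-4 - 4))*0)*4 = ((-3 + sqrt(-8))*0)*4 = ((-3 + 2*I*sqrt(2))*0)*4 = 0*4 = 0)
N*(-15) = 0*(-15) = 0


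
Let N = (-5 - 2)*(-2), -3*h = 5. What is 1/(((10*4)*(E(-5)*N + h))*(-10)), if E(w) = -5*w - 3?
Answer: -3/367600 ≈ -8.1610e-6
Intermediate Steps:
h = -5/3 (h = -⅓*5 = -5/3 ≈ -1.6667)
E(w) = -3 - 5*w
N = 14 (N = -7*(-2) = 14)
1/(((10*4)*(E(-5)*N + h))*(-10)) = 1/(((10*4)*((-3 - 5*(-5))*14 - 5/3))*(-10)) = 1/((40*((-3 + 25)*14 - 5/3))*(-10)) = 1/((40*(22*14 - 5/3))*(-10)) = 1/((40*(308 - 5/3))*(-10)) = 1/((40*(919/3))*(-10)) = 1/((36760/3)*(-10)) = 1/(-367600/3) = -3/367600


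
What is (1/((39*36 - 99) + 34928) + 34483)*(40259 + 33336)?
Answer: 91951251831300/36233 ≈ 2.5378e+9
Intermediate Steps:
(1/((39*36 - 99) + 34928) + 34483)*(40259 + 33336) = (1/((1404 - 99) + 34928) + 34483)*73595 = (1/(1305 + 34928) + 34483)*73595 = (1/36233 + 34483)*73595 = (1249422540/36233)*73595 = 91951251831300/36233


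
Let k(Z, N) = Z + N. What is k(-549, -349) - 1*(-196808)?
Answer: 195910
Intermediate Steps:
k(Z, N) = N + Z
k(-549, -349) - 1*(-196808) = (-349 - 549) - 1*(-196808) = -898 + 196808 = 195910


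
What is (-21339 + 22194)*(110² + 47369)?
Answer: 50845995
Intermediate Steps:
(-21339 + 22194)*(110² + 47369) = 855*(12100 + 47369) = 855*59469 = 50845995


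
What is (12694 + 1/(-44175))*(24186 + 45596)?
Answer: 39130776306118/44175 ≈ 8.8581e+8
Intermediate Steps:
(12694 + 1/(-44175))*(24186 + 45596) = (12694 - 1/44175)*69782 = (560757449/44175)*69782 = 39130776306118/44175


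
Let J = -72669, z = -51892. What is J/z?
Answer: 72669/51892 ≈ 1.4004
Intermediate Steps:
J/z = -72669/(-51892) = -72669*(-1/51892) = 72669/51892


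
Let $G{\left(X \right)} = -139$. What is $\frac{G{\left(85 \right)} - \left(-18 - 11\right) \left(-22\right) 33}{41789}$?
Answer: $- \frac{21193}{41789} \approx -0.50714$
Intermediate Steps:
$\frac{G{\left(85 \right)} - \left(-18 - 11\right) \left(-22\right) 33}{41789} = \frac{-139 - \left(-18 - 11\right) \left(-22\right) 33}{41789} = \left(-139 - \left(-18 - 11\right) \left(-22\right) 33\right) \frac{1}{41789} = \left(-139 - \left(-29\right) \left(-22\right) 33\right) \frac{1}{41789} = \left(-139 - 638 \cdot 33\right) \frac{1}{41789} = \left(-139 - 21054\right) \frac{1}{41789} = \left(-21193\right) \frac{1}{41789} = - \frac{21193}{41789}$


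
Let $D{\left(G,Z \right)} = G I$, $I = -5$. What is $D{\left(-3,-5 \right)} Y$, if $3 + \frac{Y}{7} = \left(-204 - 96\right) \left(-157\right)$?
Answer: $4945185$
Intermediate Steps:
$D{\left(G,Z \right)} = - 5 G$ ($D{\left(G,Z \right)} = G \left(-5\right) = - 5 G$)
$Y = 329679$ ($Y = -21 + 7 \left(-204 - 96\right) \left(-157\right) = -21 + 7 \left(\left(-300\right) \left(-157\right)\right) = -21 + 7 \cdot 47100 = -21 + 329700 = 329679$)
$D{\left(-3,-5 \right)} Y = \left(-5\right) \left(-3\right) 329679 = 15 \cdot 329679 = 4945185$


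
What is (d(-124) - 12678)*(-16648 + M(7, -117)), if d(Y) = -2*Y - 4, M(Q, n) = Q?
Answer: 206914194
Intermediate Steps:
d(Y) = -4 - 2*Y
(d(-124) - 12678)*(-16648 + M(7, -117)) = ((-4 - 2*(-124)) - 12678)*(-16648 + 7) = ((-4 + 248) - 12678)*(-16641) = (244 - 12678)*(-16641) = -12434*(-16641) = 206914194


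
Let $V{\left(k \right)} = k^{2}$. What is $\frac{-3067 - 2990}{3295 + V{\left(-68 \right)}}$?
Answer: $- \frac{6057}{7919} \approx -0.76487$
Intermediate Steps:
$\frac{-3067 - 2990}{3295 + V{\left(-68 \right)}} = \frac{-3067 - 2990}{3295 + \left(-68\right)^{2}} = - \frac{6057}{3295 + 4624} = - \frac{6057}{7919}$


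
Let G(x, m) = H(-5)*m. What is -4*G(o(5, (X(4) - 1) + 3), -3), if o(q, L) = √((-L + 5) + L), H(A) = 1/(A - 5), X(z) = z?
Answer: -6/5 ≈ -1.2000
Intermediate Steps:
H(A) = 1/(-5 + A)
o(q, L) = √5 (o(q, L) = √((5 - L) + L) = √5)
G(x, m) = -m/10 (G(x, m) = m/(-5 - 5) = m/(-10) = -m/10)
-4*G(o(5, (X(4) - 1) + 3), -3) = -(-2)*(-3)/5 = -4*3/10 = -6/5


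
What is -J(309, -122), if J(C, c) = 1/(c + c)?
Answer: 1/244 ≈ 0.0040984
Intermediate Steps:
J(C, c) = 1/(2*c)
-J(309, -122) = -1/(2*(-122)) = -(-1)/(2*122) = -1*(-1/244) = 1/244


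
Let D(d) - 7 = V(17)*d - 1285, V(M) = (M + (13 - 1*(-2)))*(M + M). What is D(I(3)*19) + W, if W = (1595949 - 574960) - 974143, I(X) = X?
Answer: 107584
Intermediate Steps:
V(M) = 2*M*(15 + M) (V(M) = (M + (13 + 2))*(2*M) = (M + 15)*(2*M) = (15 + M)*(2*M) = 2*M*(15 + M))
D(d) = -1278 + 1088*d (D(d) = 7 + ((2*17*(15 + 17))*d - 1285) = 7 + ((2*17*32)*d - 1285) = 7 + (1088*d - 1285) = 7 + (-1285 + 1088*d) = -1278 + 1088*d)
W = 46846 (W = 1020989 - 974143 = 46846)
D(I(3)*19) + W = (-1278 + 1088*(3*19)) + 46846 = (-1278 + 1088*57) + 46846 = (-1278 + 62016) + 46846 = 60738 + 46846 = 107584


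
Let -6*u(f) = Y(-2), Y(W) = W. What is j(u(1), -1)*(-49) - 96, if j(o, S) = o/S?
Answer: -239/3 ≈ -79.667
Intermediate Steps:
u(f) = ⅓ (u(f) = -⅙*(-2) = ⅓)
j(u(1), -1)*(-49) - 96 = ((⅓)/(-1))*(-49) - 96 = ((⅓)*(-1))*(-49) - 96 = -⅓*(-49) - 96 = 49/3 - 96 = -239/3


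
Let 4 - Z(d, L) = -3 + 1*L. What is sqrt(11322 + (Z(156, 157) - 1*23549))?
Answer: I*sqrt(12377) ≈ 111.25*I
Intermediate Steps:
Z(d, L) = 7 - L (Z(d, L) = 4 - (-3 + 1*L) = 4 - (-3 + L) = 4 + (3 - L) = 7 - L)
sqrt(11322 + (Z(156, 157) - 1*23549)) = sqrt(11322 + ((7 - 1*157) - 1*23549)) = sqrt(11322 + ((7 - 157) - 23549)) = sqrt(11322 + (-150 - 23549)) = sqrt(11322 - 23699) = sqrt(-12377) = I*sqrt(12377)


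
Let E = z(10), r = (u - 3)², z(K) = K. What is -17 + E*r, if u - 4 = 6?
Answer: 473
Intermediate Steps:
u = 10 (u = 4 + 6 = 10)
r = 49 (r = (10 - 3)² = 7² = 49)
E = 10
-17 + E*r = -17 + 10*49 = -17 + 490 = 473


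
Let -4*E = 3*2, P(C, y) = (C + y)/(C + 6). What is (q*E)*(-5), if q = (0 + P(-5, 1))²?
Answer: 120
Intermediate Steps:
P(C, y) = (C + y)/(6 + C)
q = 16 (q = (0 + (-5 + 1)/(6 - 5))² = (0 - 4/1)² = (0 + 1*(-4))² = (0 - 4)² = (-4)² = 16)
E = -3/2 (E = -3*2/4 = -¼*6 = -3/2 ≈ -1.5000)
(q*E)*(-5) = (16*(-3/2))*(-5) = -24*(-5) = 120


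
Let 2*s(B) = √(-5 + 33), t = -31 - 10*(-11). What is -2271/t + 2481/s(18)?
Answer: -2271/79 + 2481*√7/7 ≈ 908.98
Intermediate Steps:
t = 79 (t = -31 + 110 = 79)
s(B) = √7 (s(B) = √(-5 + 33)/2 = √28/2 = (2*√7)/2 = √7)
-2271/t + 2481/s(18) = -2271/79 + 2481/(√7) = -2271*1/79 + 2481*(√7/7) = -2271/79 + 2481*√7/7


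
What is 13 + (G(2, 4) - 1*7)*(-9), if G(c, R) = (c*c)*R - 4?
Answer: -32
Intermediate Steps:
G(c, R) = -4 + R*c**2 (G(c, R) = c**2*R - 4 = R*c**2 - 4 = -4 + R*c**2)
13 + (G(2, 4) - 1*7)*(-9) = 13 + ((-4 + 4*2**2) - 1*7)*(-9) = 13 + ((-4 + 4*4) - 7)*(-9) = 13 + ((-4 + 16) - 7)*(-9) = 13 + (12 - 7)*(-9) = 13 + 5*(-9) = 13 - 45 = -32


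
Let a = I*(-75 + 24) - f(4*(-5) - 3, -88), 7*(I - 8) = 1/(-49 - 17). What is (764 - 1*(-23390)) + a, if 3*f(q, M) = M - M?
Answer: 3656901/154 ≈ 23746.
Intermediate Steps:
I = 3695/462 (I = 8 + 1/(7*(-49 - 17)) = 8 + (⅐)/(-66) = 8 + (⅐)*(-1/66) = 8 - 1/462 = 3695/462 ≈ 7.9978)
f(q, M) = 0 (f(q, M) = (M - M)/3 = (⅓)*0 = 0)
a = -62815/154 (a = 3695*(-75 + 24)/462 - 1*0 = (3695/462)*(-51) + 0 = -62815/154 + 0 = -62815/154 ≈ -407.89)
(764 - 1*(-23390)) + a = (764 - 1*(-23390)) - 62815/154 = (764 + 23390) - 62815/154 = 24154 - 62815/154 = 3656901/154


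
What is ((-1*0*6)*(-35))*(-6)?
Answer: 0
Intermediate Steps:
((-1*0*6)*(-35))*(-6) = ((0*6)*(-35))*(-6) = (0*(-35))*(-6) = 0*(-6) = 0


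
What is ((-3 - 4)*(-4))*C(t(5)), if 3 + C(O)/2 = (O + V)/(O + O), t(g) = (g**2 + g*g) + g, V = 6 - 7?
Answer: -7728/55 ≈ -140.51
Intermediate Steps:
V = -1
t(g) = g + 2*g**2 (t(g) = (g**2 + g**2) + g = 2*g**2 + g = g + 2*g**2)
C(O) = -6 + (-1 + O)/O (C(O) = -6 + 2*((O - 1)/(O + O)) = -6 + 2*((-1 + O)/((2*O))) = -6 + 2*((-1 + O)*(1/(2*O))) = -6 + 2*((-1 + O)/(2*O)) = -6 + (-1 + O)/O)
((-3 - 4)*(-4))*C(t(5)) = ((-3 - 4)*(-4))*(-5 - 1/(5*(1 + 2*5))) = (-7*(-4))*(-5 - 1/(5*(1 + 10))) = 28*(-5 - 1/(5*11)) = 28*(-5 - 1/55) = 28*(-276/55) = -7728/55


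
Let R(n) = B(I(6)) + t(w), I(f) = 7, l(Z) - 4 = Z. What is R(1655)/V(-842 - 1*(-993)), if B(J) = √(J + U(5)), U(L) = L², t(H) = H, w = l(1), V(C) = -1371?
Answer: -5/1371 - 4*√2/1371 ≈ -0.0077730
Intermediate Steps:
l(Z) = 4 + Z
w = 5 (w = 4 + 1 = 5)
B(J) = √(25 + J) (B(J) = √(J + 5²) = √(J + 25) = √(25 + J))
R(n) = 5 + 4*√2 (R(n) = √(25 + 7) + 5 = √32 + 5 = 4*√2 + 5 = 5 + 4*√2)
R(1655)/V(-842 - 1*(-993)) = (5 + 4*√2)/(-1371) = (5 + 4*√2)*(-1/1371) = -5/1371 - 4*√2/1371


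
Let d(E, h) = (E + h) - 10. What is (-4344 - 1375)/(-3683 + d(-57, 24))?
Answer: 5719/3726 ≈ 1.5349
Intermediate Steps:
d(E, h) = -10 + E + h
(-4344 - 1375)/(-3683 + d(-57, 24)) = (-4344 - 1375)/(-3683 + (-10 - 57 + 24)) = -5719/(-3683 - 43) = -5719/(-3726) = -5719*(-1/3726) = 5719/3726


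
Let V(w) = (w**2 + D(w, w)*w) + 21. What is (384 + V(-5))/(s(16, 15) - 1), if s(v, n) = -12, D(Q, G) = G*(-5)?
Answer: -305/13 ≈ -23.462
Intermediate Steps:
D(Q, G) = -5*G
V(w) = 21 - 4*w**2 (V(w) = (w**2 + (-5*w)*w) + 21 = (w**2 - 5*w**2) + 21 = -4*w**2 + 21 = 21 - 4*w**2)
(384 + V(-5))/(s(16, 15) - 1) = (384 + (21 - 4*(-5)**2))/(-12 - 1) = (384 + (21 - 4*25))/(-13) = (384 + (21 - 100))*(-1/13) = (384 - 79)*(-1/13) = 305*(-1/13) = -305/13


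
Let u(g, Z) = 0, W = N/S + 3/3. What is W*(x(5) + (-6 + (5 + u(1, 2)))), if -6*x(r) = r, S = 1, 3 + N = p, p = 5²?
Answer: -253/6 ≈ -42.167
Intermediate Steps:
p = 25
N = 22 (N = -3 + 25 = 22)
W = 23 (W = 22/1 + 3/3 = 22*1 + 3*(⅓) = 22 + 1 = 23)
x(r) = -r/6
W*(x(5) + (-6 + (5 + u(1, 2)))) = 23*(-⅙*5 + (-6 + (5 + 0))) = 23*(-⅚ + (-6 + 5)) = 23*(-⅚ - 1) = 23*(-11/6) = -253/6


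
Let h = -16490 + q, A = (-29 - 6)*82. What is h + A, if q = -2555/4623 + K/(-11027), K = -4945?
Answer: -986935927810/50977821 ≈ -19360.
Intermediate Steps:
q = -5313250/50977821 (q = -2555/4623 - 4945/(-11027) = -2555*1/4623 - 4945*(-1/11027) = -2555/4623 + 4945/11027 = -5313250/50977821 ≈ -0.10423)
A = -2870 (A = -35*82 = -2870)
h = -840629581540/50977821 (h = -16490 - 5313250/50977821 = -840629581540/50977821 ≈ -16490.)
h + A = -840629581540/50977821 - 2870 = -986935927810/50977821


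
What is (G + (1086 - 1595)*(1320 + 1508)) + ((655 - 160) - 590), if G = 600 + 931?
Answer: -1438016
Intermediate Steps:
G = 1531
(G + (1086 - 1595)*(1320 + 1508)) + ((655 - 160) - 590) = (1531 + (1086 - 1595)*(1320 + 1508)) + ((655 - 160) - 590) = (1531 - 509*2828) + (495 - 590) = (1531 - 1439452) - 95 = -1437921 - 95 = -1438016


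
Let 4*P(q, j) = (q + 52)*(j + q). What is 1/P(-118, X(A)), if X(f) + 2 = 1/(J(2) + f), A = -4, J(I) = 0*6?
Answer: 8/15873 ≈ 0.00050400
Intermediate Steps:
J(I) = 0
X(f) = -2 + 1/f (X(f) = -2 + 1/(0 + f) = -2 + 1/f)
P(q, j) = (52 + q)*(j + q)/4 (P(q, j) = ((q + 52)*(j + q))/4 = ((52 + q)*(j + q))/4 = (52 + q)*(j + q)/4)
1/P(-118, X(A)) = 1/(13*(-2 + 1/(-4)) + 13*(-118) + (¼)*(-118)² + (¼)*(-2 + 1/(-4))*(-118)) = 1/(13*(-2 - ¼) - 1534 + (¼)*13924 + (¼)*(-2 - ¼)*(-118)) = 1/(13*(-9/4) - 1534 + 3481 + (¼)*(-9/4)*(-118)) = 1/(-117/4 - 1534 + 3481 + 531/8) = 1/(15873/8) = 8/15873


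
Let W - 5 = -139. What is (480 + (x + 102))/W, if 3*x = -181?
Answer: -1565/402 ≈ -3.8930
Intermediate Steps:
W = -134 (W = 5 - 139 = -134)
x = -181/3 (x = (⅓)*(-181) = -181/3 ≈ -60.333)
(480 + (x + 102))/W = (480 + (-181/3 + 102))/(-134) = (480 + 125/3)*(-1/134) = (1565/3)*(-1/134) = -1565/402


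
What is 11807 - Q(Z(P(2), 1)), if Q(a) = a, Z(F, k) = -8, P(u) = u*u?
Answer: 11815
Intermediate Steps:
P(u) = u²
11807 - Q(Z(P(2), 1)) = 11807 - 1*(-8) = 11807 + 8 = 11815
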